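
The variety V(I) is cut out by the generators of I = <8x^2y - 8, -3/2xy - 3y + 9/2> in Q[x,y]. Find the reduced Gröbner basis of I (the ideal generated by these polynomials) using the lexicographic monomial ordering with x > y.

G = {x + 4/3y - 7/3, y^2 - 13/4y + 9/4}

This is the nonlinear analogue of row-reducing a linear system.

f_1 = 8x^2y - 8, LT = x^2y.
f_2 = -3/2xy - 3y + 9/2, LT = xy.

S(f_1,f_2): lcm = x^2y. S = -2xy + 3x - 1.
  reduce S modulo (f_1, f_2):
  remainder 3x + 4y - 7 ≠ 0; add g_3 = 3x + 4y - 7 to the basis.

S(f_1,g_3): lcm = x^2y. S = -4/3xy^2 + 7/3xy - 1.
  reduce S modulo (f_1, f_2, g_3):
  remainder 8/3y^2 - 26/3y + 6 ≠ 0; add g_4 = 8/3y^2 - 26/3y + 6 to the basis.

The other S-polynomials (S(f_2,g_3), S(f_1,g_4), S(f_2,g_4), S(g_3,g_4)) all reduce to 0 modulo the current basis, so we have a Gröbner basis.
Inter-reduce: drop elements whose leading term is divisible by another's, tail-reduce, and make monic.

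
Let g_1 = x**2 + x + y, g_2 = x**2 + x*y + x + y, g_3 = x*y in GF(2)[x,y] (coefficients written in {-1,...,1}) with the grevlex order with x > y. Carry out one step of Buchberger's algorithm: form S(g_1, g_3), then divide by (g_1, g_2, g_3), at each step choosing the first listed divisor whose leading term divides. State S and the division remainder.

S(g_1, g_3) = x*y + y**2; remainder on division = y**2.

lcm(LM(g_1), LM(g_3)) = x**2*y.
S = (lcm/LT(g_1))·g_1 − (lcm/LT(g_3))·g_3 = x*y + y**2.
Reduce S modulo (g_1, g_2, g_3) in that order:
  leading term x*y: subtract (1)·g_3 from x*y + y**2 → y**2
  leading term y**2: no divisor's leading term divides it; move y**2 to the remainder.
The remainder y**2 is nonzero, so it would be added as the next basis element.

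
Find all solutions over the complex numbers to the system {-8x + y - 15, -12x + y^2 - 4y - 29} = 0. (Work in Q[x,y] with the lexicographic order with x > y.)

Compute a lex Gröbner basis by Buchberger's algorithm.
f_1 = -8x + y - 15, LT = x.
f_2 = -12x + y^2 - 4y - 29, LT = x.

S(f_1,f_2): lcm = x. S = 1/12y^2 - 11/24y - 13/24.
  reduce S modulo (f_1, f_2):
  remainder 1/12y^2 - 11/24y - 13/24 ≠ 0; add h_3 = 1/12y^2 - 11/24y - 13/24 to the basis.

The other S-polynomials (S(f_1,h_3), S(f_2,h_3)) all reduce to 0 modulo the current basis, so we have a Gröbner basis.
Inter-reduce: drop elements whose leading term is divisible by another's, tail-reduce, and make monic.
Reduced Gröbner basis: {x - 1/8y + 15/8, y^2 - 11/2y - 13/2}.

From the last basis element, y^2 - 11/2y - 13/2 = 0, so y takes values in {-1, 13/2}. Each choice, substituted upward through the basis, yields the corresponding point(s) of the solution set.
  y = -1: the earlier basis element becomes x + 2 = 0, giving x = -2 — point (-2, -1).
  y = 13/2: the earlier basis element becomes x + 17/16 = 0, giving x = -17/16 — point (-17/16, 13/2).
This is the nonlinear analogue of row-reducing a linear system.

{(-2, -1), (-17/16, 13/2)}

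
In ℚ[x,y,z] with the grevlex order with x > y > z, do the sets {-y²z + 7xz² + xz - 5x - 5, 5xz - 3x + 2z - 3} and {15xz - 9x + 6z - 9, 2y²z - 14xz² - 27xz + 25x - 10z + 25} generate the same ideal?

Yes, the ideals are equal.

For a fixed monomial order, each ideal has a unique reduced Gröbner basis; comparing bases decides equality.
Buchberger on the first generating set:
f_1 = -y²z + 7xz² + xz - 5x - 5, LT = y²z.
f_2 = 5xz - 3x + 2z - 3, LT = xz.

S(f_1,f_2): lcm = xy²z. S = -7x²z² + ⅗xy² - x²z - ⅖y²z + 5x² + ⅗y² + 5x.
  reduce S modulo (f_1, f_2):
  remainder ⅗xy² + 47/25x² + ⅗y² + 296/125x + 126/125z + 61/125 ≠ 0; add g_3 = ⅗xy² + 47/25x² + ⅗y² + 296/125x + 126/125z + 61/125 to the basis.

The other S-polynomials (S(f_1,g_3), S(f_2,g_3)) all reduce to 0 modulo the current basis, so we have a Gröbner basis.
Inter-reduce: drop elements whose leading term is divisible by another's, tail-reduce, and make monic.
Reduced Gröbner basis: {xy² + 47/15x² + y² + 296/75x + 42/25z + 61/75, y²z + 14/5z² + 47/25x - 53/25z + 47/25, xz - ⅗x + ⅖z - ⅗}.

Buchberger on the second generating set:
h_1 = 15xz - 9x + 6z - 9, LT = xz.
h_2 = 2y²z - 14xz² - 27xz + 25x - 10z + 25, LT = y²z.

S(h_1,h_2): lcm = xy²z. S = 7x²z² - ⅗xy² + 27/2x²z + ⅖y²z - 25/2x² - ⅗y² + 5xz - 25/2x.
  reduce S modulo (h_1, h_2):
  remainder -⅗xy² - 47/25x² - ⅗y² - 296/125x - 126/125z - 61/125 ≠ 0; add k_3 = -⅗xy² - 47/25x² - ⅗y² - 296/125x - 126/125z - 61/125 to the basis.

The other S-polynomials (S(h_1,k_3), S(h_2,k_3)) all reduce to 0 modulo the current basis, so we have a Gröbner basis.
Inter-reduce: drop elements whose leading term is divisible by another's, tail-reduce, and make monic.
Reduced Gröbner basis: {xy² + 47/15x² + y² + 296/75x + 42/25z + 61/75, y²z + 14/5z² + 47/25x - 53/25z + 47/25, xz - ⅗x + ⅖z - ⅗}.

Same reduced basis, so the two generating sets span the same ideal.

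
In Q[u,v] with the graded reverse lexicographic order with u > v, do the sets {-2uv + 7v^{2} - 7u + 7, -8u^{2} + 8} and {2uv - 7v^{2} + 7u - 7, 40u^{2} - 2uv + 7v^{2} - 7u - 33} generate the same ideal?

Yes, the ideals are equal.

Two ideals are equal iff their reduced Gröbner bases coincide (the reduced basis is unique for a fixed ordering).
Buchberger on the first generating set:
f_1 = -2uv + 7v^{2} - 7u + 7, LT = uv.
f_2 = -8u^{2} + 8, LT = u^{2}.

S(f_1,f_2): lcm = u^{2}v. S = -\tfrac{7}{2}uv^{2} + \tfrac{7}{2}u^{2} - \tfrac{7}{2}u + v.
  leading term uv^{2}: subtract (\tfrac{7}{4}v)·f_1 from -\tfrac{7}{2}uv^{2} + \tfrac{7}{2}u^{2} - \tfrac{7}{2}u + v → -\tfrac{49}{4}v^{3} + \tfrac{7}{2}u^{2} + \tfrac{49}{4}uv - \tfrac{7}{2}u - \tfrac{45}{4}v
  leading term v^{3}: no divisor's leading term divides it; move -\tfrac{49}{4}v^{3} to the remainder.
  leading term u^{2}: subtract (-\tfrac{7}{16})·f_2 from \tfrac{7}{2}u^{2} + \tfrac{49}{4}uv - \tfrac{7}{2}u - \tfrac{45}{4}v → \tfrac{49}{4}uv - \tfrac{7}{2}u - \tfrac{45}{4}v + \tfrac{7}{2}
  leading term uv: subtract (-\tfrac{49}{8})·f_1 from \tfrac{49}{4}uv - \tfrac{7}{2}u - \tfrac{45}{4}v + \tfrac{7}{2} → \tfrac{343}{8}v^{2} - \tfrac{371}{8}u - \tfrac{45}{4}v + \tfrac{371}{8}
  leading term v^{2}: no divisor's leading term divides it; move \tfrac{343}{8}v^{2} to the remainder.
  leading term u: no divisor's leading term divides it; move -\tfrac{371}{8}u to the remainder.
  leading term v: no divisor's leading term divides it; move -\tfrac{45}{4}v to the remainder.
  leading term 1: no divisor's leading term divides it; move \tfrac{371}{8} to the remainder.
  remainder -\tfrac{49}{4}v^{3} + \tfrac{343}{8}v^{2} - \tfrac{371}{8}u - \tfrac{45}{4}v + \tfrac{371}{8} ≠ 0; add g_3 = -\tfrac{49}{4}v^{3} + \tfrac{343}{8}v^{2} - \tfrac{371}{8}u - \tfrac{45}{4}v + \tfrac{371}{8} to the basis.

S(f_1,g_3): lcm = uv^{3}. S = -\tfrac{7}{2}v^{4} + 7uv^{2} - \tfrac{53}{14}u^{2} - \tfrac{45}{49}uv - \tfrac{7}{2}v^{2} + \tfrac{53}{14}u.
  leading term v^{4}: subtract (\tfrac{2}{7}v)·g_3 from -\tfrac{7}{2}v^{4} + 7uv^{2} - \tfrac{53}{14}u^{2} - \tfrac{45}{49}uv - \tfrac{7}{2}v^{2} + \tfrac{53}{14}u → 7uv^{2} - \tfrac{49}{4}v^{3} - \tfrac{53}{14}u^{2} + \tfrac{2417}{196}uv - \tfrac{2}{7}v^{2} + \tfrac{53}{14}u - \tfrac{53}{4}v
  leading term uv^{2}: subtract (-\tfrac{7}{2}v)·f_1 from 7uv^{2} - \tfrac{49}{4}v^{3} - \tfrac{53}{14}u^{2} + \tfrac{2417}{196}uv - \tfrac{2}{7}v^{2} + \tfrac{53}{14}u - \tfrac{53}{4}v → \tfrac{49}{4}v^{3} - \tfrac{53}{14}u^{2} - \tfrac{2385}{196}uv - \tfrac{2}{7}v^{2} + \tfrac{53}{14}u + \tfrac{45}{4}v
  leading term v^{3}: subtract (-1)·g_3 from \tfrac{49}{4}v^{3} - \tfrac{53}{14}u^{2} - \tfrac{2385}{196}uv - \tfrac{2}{7}v^{2} + \tfrac{53}{14}u + \tfrac{45}{4}v → -\tfrac{53}{14}u^{2} - \tfrac{2385}{196}uv + \tfrac{2385}{56}v^{2} - \tfrac{2385}{56}u + \tfrac{371}{8}
  leading term u^{2}: subtract (\tfrac{53}{112})·f_2 from -\tfrac{53}{14}u^{2} - \tfrac{2385}{196}uv + \tfrac{2385}{56}v^{2} - \tfrac{2385}{56}u + \tfrac{371}{8} → -\tfrac{2385}{196}uv + \tfrac{2385}{56}v^{2} - \tfrac{2385}{56}u + \tfrac{2385}{56}
  leading term uv: subtract (\tfrac{2385}{392})·f_1 from -\tfrac{2385}{196}uv + \tfrac{2385}{56}v^{2} - \tfrac{2385}{56}u + \tfrac{2385}{56} → 0
  remainder 0.

S(f_2,g_3): leading monomials are coprime, so the S-polynomial reduces to 0 (Buchberger's first criterion).
Every S-polynomial of the final basis reduces to 0, so we have a Gröbner basis.
Inter-reduce: drop elements whose leading term is divisible by another's, tail-reduce, and make monic.
Reduced Gröbner basis: {v^{3} - \tfrac{7}{2}v^{2} + \tfrac{53}{14}u + \tfrac{45}{49}v - \tfrac{53}{14}, u^{2} - 1, uv - \tfrac{7}{2}v^{2} + \tfrac{7}{2}u - \tfrac{7}{2}}.

Buchberger on the second generating set:
h_1 = 2uv - 7v^{2} + 7u - 7, LT = uv.
h_2 = 40u^{2} - 2uv + 7v^{2} - 7u - 33, LT = u^{2}.

S(h_1,h_2): lcm = u^{2}v. S = -\tfrac{69}{20}uv^{2} - \tfrac{7}{40}v^{3} + \tfrac{7}{2}u^{2} + \tfrac{7}{40}uv - \tfrac{7}{2}u + \tfrac{33}{40}v.
  leading term uv^{2}: subtract (-\tfrac{69}{40}v)·h_1 from -\tfrac{69}{20}uv^{2} - \tfrac{7}{40}v^{3} + \tfrac{7}{2}u^{2} + \tfrac{7}{40}uv - \tfrac{7}{2}u + \tfrac{33}{40}v → -\tfrac{49}{4}v^{3} + \tfrac{7}{2}u^{2} + \tfrac{49}{4}uv - \tfrac{7}{2}u - \tfrac{45}{4}v
  leading term v^{3}: no divisor's leading term divides it; move -\tfrac{49}{4}v^{3} to the remainder.
  leading term u^{2}: subtract (\tfrac{7}{80})·h_2 from \tfrac{7}{2}u^{2} + \tfrac{49}{4}uv - \tfrac{7}{2}u - \tfrac{45}{4}v → \tfrac{497}{40}uv - \tfrac{49}{80}v^{2} - \tfrac{231}{80}u - \tfrac{45}{4}v + \tfrac{231}{80}
  leading term uv: subtract (\tfrac{497}{80})·h_1 from \tfrac{497}{40}uv - \tfrac{49}{80}v^{2} - \tfrac{231}{80}u - \tfrac{45}{4}v + \tfrac{231}{80} → \tfrac{343}{8}v^{2} - \tfrac{371}{8}u - \tfrac{45}{4}v + \tfrac{371}{8}
  leading term v^{2}: no divisor's leading term divides it; move \tfrac{343}{8}v^{2} to the remainder.
  leading term u: no divisor's leading term divides it; move -\tfrac{371}{8}u to the remainder.
  leading term v: no divisor's leading term divides it; move -\tfrac{45}{4}v to the remainder.
  leading term 1: no divisor's leading term divides it; move \tfrac{371}{8} to the remainder.
  remainder -\tfrac{49}{4}v^{3} + \tfrac{343}{8}v^{2} - \tfrac{371}{8}u - \tfrac{45}{4}v + \tfrac{371}{8} ≠ 0; add k_3 = -\tfrac{49}{4}v^{3} + \tfrac{343}{8}v^{2} - \tfrac{371}{8}u - \tfrac{45}{4}v + \tfrac{371}{8} to the basis.

S(h_1,k_3): lcm = uv^{3}. S = -\tfrac{7}{2}v^{4} + 7uv^{2} - \tfrac{53}{14}u^{2} - \tfrac{45}{49}uv - \tfrac{7}{2}v^{2} + \tfrac{53}{14}u.
  leading term v^{4}: subtract (\tfrac{2}{7}v)·k_3 from -\tfrac{7}{2}v^{4} + 7uv^{2} - \tfrac{53}{14}u^{2} - \tfrac{45}{49}uv - \tfrac{7}{2}v^{2} + \tfrac{53}{14}u → 7uv^{2} - \tfrac{49}{4}v^{3} - \tfrac{53}{14}u^{2} + \tfrac{2417}{196}uv - \tfrac{2}{7}v^{2} + \tfrac{53}{14}u - \tfrac{53}{4}v
  leading term uv^{2}: subtract (\tfrac{7}{2}v)·h_1 from 7uv^{2} - \tfrac{49}{4}v^{3} - \tfrac{53}{14}u^{2} + \tfrac{2417}{196}uv - \tfrac{2}{7}v^{2} + \tfrac{53}{14}u - \tfrac{53}{4}v → \tfrac{49}{4}v^{3} - \tfrac{53}{14}u^{2} - \tfrac{2385}{196}uv - \tfrac{2}{7}v^{2} + \tfrac{53}{14}u + \tfrac{45}{4}v
  leading term v^{3}: subtract (-1)·k_3 from \tfrac{49}{4}v^{3} - \tfrac{53}{14}u^{2} - \tfrac{2385}{196}uv - \tfrac{2}{7}v^{2} + \tfrac{53}{14}u + \tfrac{45}{4}v → -\tfrac{53}{14}u^{2} - \tfrac{2385}{196}uv + \tfrac{2385}{56}v^{2} - \tfrac{2385}{56}u + \tfrac{371}{8}
  leading term u^{2}: subtract (-\tfrac{53}{560})·h_2 from -\tfrac{53}{14}u^{2} - \tfrac{2385}{196}uv + \tfrac{2385}{56}v^{2} - \tfrac{2385}{56}u + \tfrac{371}{8} → -\tfrac{24221}{1960}uv + \tfrac{24221}{560}v^{2} - \tfrac{24221}{560}u + \tfrac{24221}{560}
  leading term uv: subtract (-\tfrac{24221}{3920})·h_1 from -\tfrac{24221}{1960}uv + \tfrac{24221}{560}v^{2} - \tfrac{24221}{560}u + \tfrac{24221}{560} → 0
  remainder 0.

S(h_2,k_3): leading monomials are coprime, so the S-polynomial reduces to 0 (Buchberger's first criterion).
Every S-polynomial of the final basis reduces to 0, so we have a Gröbner basis.
Inter-reduce: drop elements whose leading term is divisible by another's, tail-reduce, and make monic.
Reduced Gröbner basis: {v^{3} - \tfrac{7}{2}v^{2} + \tfrac{53}{14}u + \tfrac{45}{49}v - \tfrac{53}{14}, u^{2} - 1, uv - \tfrac{7}{2}v^{2} + \tfrac{7}{2}u - \tfrac{7}{2}}.

These coincide, so the ideals are equal.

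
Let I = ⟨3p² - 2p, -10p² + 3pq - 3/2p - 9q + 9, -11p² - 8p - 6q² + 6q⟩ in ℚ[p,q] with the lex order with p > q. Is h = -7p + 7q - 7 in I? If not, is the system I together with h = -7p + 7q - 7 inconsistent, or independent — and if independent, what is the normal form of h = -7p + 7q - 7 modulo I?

-7p + 7q - 7 lies in I (it reduces to 0).

First compute the reduced Gröbner basis of I by Buchberger's algorithm.
f_1 = 3p² - 2p, LT = p².
f_2 = -10p² + 3pq - 3/2p - 9q + 9, LT = p².
f_3 = -11p² - 8p - 6q² + 6q, LT = p².

S(f_1,f_2): lcm = p². S = 3/10pq - 49/60p - 9/10q + 9/10.
  reduce S modulo (f_1, f_2, f_3):
  remainder 3/10pq - 49/60p - 9/10q + 9/10 ≠ 0; add k_4 = 3/10pq - 49/60p - 9/10q + 9/10 to the basis.

S(f_1,f_3): lcm = p². S = -46/33p - 6/11q² + 6/11q.
  reduce S modulo (f_1, f_2, f_3, k_4):
  remainder -46/33p - 6/11q² + 6/11q ≠ 0; add k_5 = -46/33p - 6/11q² + 6/11q to the basis.

S(f_1,k_4): lcm = p²q. S = 49/18p² + 7/3pq - 3p.
  reduce S modulo (f_1, f_2, f_3, k_4, k_5):
  remainder -93/46q² + 415/46q - 7 ≠ 0; add k_6 = -93/46q² + 415/46q - 7 to the basis.

S(f_3,k_4): lcm = p²q. S = 49/18p² + 41/11pq - 3p + 6/11q³ - 6/11q².
  reduce S modulo (f_1, f_2, f_3, k_4, k_5, k_6):
  remainder 530840/95139q - 530840/95139 ≠ 0; add k_7 = 530840/95139q - 530840/95139 to the basis.

The other S-polynomials (S(f_2,f_3), S(f_2,k_4), S(f_1,k_5), S(f_2,k_5), S(f_3,k_5), S(k_4,k_5), S(f_1,k_6), S(f_2,k_6), S(f_3,k_6), S(k_4,k_6), S(k_5,k_6), S(f_1,k_7), S(f_2,k_7), S(f_3,k_7), S(k_4,k_7), S(k_5,k_7), S(k_6,k_7)) all reduce to 0 modulo the current basis, so we have a Gröbner basis.
Inter-reduce: drop elements whose leading term is divisible by another's, tail-reduce, and make monic.
Reduced Gröbner basis: {p, q - 1}.
Label its elements g_1 = p, g_2 = q - 1.

Reduce h = -7p + 7q - 7 modulo G:
  leading term p: subtract (-7)·g_1 from -7p + 7q - 7 → 7q - 7
  leading term q: subtract (7)·g_2 from 7q - 7 → 0
  normal form = 0.
Since the normal form is 0, h ∈ I.

The remainder on division by a Gröbner basis is unique — it is the normal form.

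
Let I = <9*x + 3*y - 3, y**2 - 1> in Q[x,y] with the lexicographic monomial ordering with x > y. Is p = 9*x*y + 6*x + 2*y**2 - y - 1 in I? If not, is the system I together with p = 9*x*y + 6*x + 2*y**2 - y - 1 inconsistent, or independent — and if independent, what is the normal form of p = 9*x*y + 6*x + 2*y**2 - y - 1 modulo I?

First compute the reduced Gröbner basis of I by Buchberger's algorithm.
f_1 = 9*x + 3*y - 3, LT = x.
f_2 = y**2 - 1, LT = y**2.

S(f_1,f_2): leading monomials are coprime, so the S-polynomial reduces to 0 (Buchberger's first criterion).
Every S-polynomial of the final basis reduces to 0, so we have a Gröbner basis.
Inter-reduce: drop elements whose leading term is divisible by another's, tail-reduce, and make monic.
Reduced Gröbner basis: {x + 1/3*y - 1/3, y**2 - 1}.
Label its elements g_1 = x + 1/3*y - 1/3, g_2 = y**2 - 1.

Reduce p = 9*x*y + 6*x + 2*y**2 - y - 1 modulo G:
  leading term x*y: subtract (9*y)·g_1 from 9*x*y + 6*x + 2*y**2 - y - 1 → 6*x - y**2 + 2*y - 1
  leading term x: subtract (6)·g_1 from 6*x - y**2 + 2*y - 1 → -y**2 + 1
  leading term y**2: subtract (-1)·g_2 from -y**2 + 1 → 0
  normal form = 0.
Since the normal form is 0, p ∈ I.

9*x*y + 6*x + 2*y**2 - y - 1 lies in I (it reduces to 0).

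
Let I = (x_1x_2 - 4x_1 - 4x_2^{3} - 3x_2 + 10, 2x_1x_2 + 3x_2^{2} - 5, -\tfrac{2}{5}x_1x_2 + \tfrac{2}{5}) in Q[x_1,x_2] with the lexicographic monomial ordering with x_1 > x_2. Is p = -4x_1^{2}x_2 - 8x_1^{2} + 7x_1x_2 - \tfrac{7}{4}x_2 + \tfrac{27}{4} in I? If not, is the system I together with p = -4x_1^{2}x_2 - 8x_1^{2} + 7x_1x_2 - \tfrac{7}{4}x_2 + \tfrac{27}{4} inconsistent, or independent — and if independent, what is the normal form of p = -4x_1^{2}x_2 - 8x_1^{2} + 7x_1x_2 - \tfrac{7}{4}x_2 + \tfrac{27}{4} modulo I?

First compute the reduced Gröbner basis of I by Buchberger's algorithm.
f_1 = x_1x_2 - 4x_1 - 4x_2^{3} - 3x_2 + 10, LT = x_1x_2.
f_2 = 2x_1x_2 + 3x_2^{2} - 5, LT = x_1x_2.
f_3 = -\tfrac{2}{5}x_1x_2 + \tfrac{2}{5}, LT = x_1x_2.

S(f_1,f_2): lcm = x_1x_2. S = -4x_1 - 4x_2^{3} - \tfrac{3}{2}x_2^{2} - 3x_2 + \tfrac{25}{2}.
  leading term x_1: no divisor's leading term divides it; move -4x_1 to the remainder.
  leading term x_2^{3}: no divisor's leading term divides it; move -4x_2^{3} to the remainder.
  leading term x_2^{2}: no divisor's leading term divides it; move -\tfrac{3}{2}x_2^{2} to the remainder.
  leading term x_2: no divisor's leading term divides it; move -3x_2 to the remainder.
  leading term 1: no divisor's leading term divides it; move \tfrac{25}{2} to the remainder.
  remainder -4x_1 - 4x_2^{3} - \tfrac{3}{2}x_2^{2} - 3x_2 + \tfrac{25}{2} ≠ 0; add h_4 = -4x_1 - 4x_2^{3} - \tfrac{3}{2}x_2^{2} - 3x_2 + \tfrac{25}{2} to the basis.

S(f_1,f_3): lcm = x_1x_2. S = -4x_1 - 4x_2^{3} - 3x_2 + 11.
  leading term x_1: subtract (1)·h_4 from -4x_1 - 4x_2^{3} - 3x_2 + 11 → \tfrac{3}{2}x_2^{2} - \tfrac{3}{2}
  leading term x_2^{2}: no divisor's leading term divides it; move \tfrac{3}{2}x_2^{2} to the remainder.
  leading term 1: no divisor's leading term divides it; move -\tfrac{3}{2} to the remainder.
  remainder \tfrac{3}{2}x_2^{2} - \tfrac{3}{2} ≠ 0; add h_5 = \tfrac{3}{2}x_2^{2} - \tfrac{3}{2} to the basis.

S(f_1,h_4): lcm = x_1x_2. S = -4x_1 - x_2^{4} - \tfrac{35}{8}x_2^{3} - \tfrac{3}{4}x_2^{2} + \tfrac{1}{8}x_2 + 10.
  leading term x_1: subtract (1)·h_4 from -4x_1 - x_2^{4} - \tfrac{35}{8}x_2^{3} - \tfrac{3}{4}x_2^{2} + \tfrac{1}{8}x_2 + 10 → -x_2^{4} - \tfrac{3}{8}x_2^{3} + \tfrac{3}{4}x_2^{2} + \tfrac{25}{8}x_2 - \tfrac{5}{2}
  leading term x_2^{4}: subtract (-\tfrac{2}{3}x_2^{2})·h_5 from -x_2^{4} - \tfrac{3}{8}x_2^{3} + \tfrac{3}{4}x_2^{2} + \tfrac{25}{8}x_2 - \tfrac{5}{2} → -\tfrac{3}{8}x_2^{3} - \tfrac{1}{4}x_2^{2} + \tfrac{25}{8}x_2 - \tfrac{5}{2}
  leading term x_2^{3}: subtract (-\tfrac{1}{4}x_2)·h_5 from -\tfrac{3}{8}x_2^{3} - \tfrac{1}{4}x_2^{2} + \tfrac{25}{8}x_2 - \tfrac{5}{2} → -\tfrac{1}{4}x_2^{2} + \tfrac{11}{4}x_2 - \tfrac{5}{2}
  leading term x_2^{2}: subtract (-\tfrac{1}{6})·h_5 from -\tfrac{1}{4}x_2^{2} + \tfrac{11}{4}x_2 - \tfrac{5}{2} → \tfrac{11}{4}x_2 - \tfrac{11}{4}
  leading term x_2: no divisor's leading term divides it; move \tfrac{11}{4}x_2 to the remainder.
  leading term 1: no divisor's leading term divides it; move -\tfrac{11}{4} to the remainder.
  remainder \tfrac{11}{4}x_2 - \tfrac{11}{4} ≠ 0; add h_6 = \tfrac{11}{4}x_2 - \tfrac{11}{4} to the basis.

The other S-polynomials (S(f_2,f_3), S(f_2,h_4), S(f_3,h_4), S(f_1,h_5), S(f_2,h_5), S(f_3,h_5), S(h_4,h_5), S(f_1,h_6), S(f_2,h_6), S(f_3,h_6), S(h_4,h_6), S(h_5,h_6)) all reduce to 0 modulo the current basis, so we have a Gröbner basis.
Inter-reduce: drop elements whose leading term is divisible by another's, tail-reduce, and make monic.
Reduced Gröbner basis: {x_1 - 1, x_2 - 1}.
Label its elements g_1 = x_1 - 1, g_2 = x_2 - 1.

Reduce p = -4x_1^{2}x_2 - 8x_1^{2} + 7x_1x_2 - \tfrac{7}{4}x_2 + \tfrac{27}{4} modulo G:
  leading term x_1^{2}x_2: subtract (-4x_1x_2)·g_1 from -4x_1^{2}x_2 - 8x_1^{2} + 7x_1x_2 - \tfrac{7}{4}x_2 + \tfrac{27}{4} → -8x_1^{2} + 3x_1x_2 - \tfrac{7}{4}x_2 + \tfrac{27}{4}
  leading term x_1^{2}: subtract (-8x_1)·g_1 from -8x_1^{2} + 3x_1x_2 - \tfrac{7}{4}x_2 + \tfrac{27}{4} → 3x_1x_2 - 8x_1 - \tfrac{7}{4}x_2 + \tfrac{27}{4}
  leading term x_1x_2: subtract (3x_2)·g_1 from 3x_1x_2 - 8x_1 - \tfrac{7}{4}x_2 + \tfrac{27}{4} → -8x_1 + \tfrac{5}{4}x_2 + \tfrac{27}{4}
  leading term x_1: subtract (-8)·g_1 from -8x_1 + \tfrac{5}{4}x_2 + \tfrac{27}{4} → \tfrac{5}{4}x_2 - \tfrac{5}{4}
  leading term x_2: subtract (\tfrac{5}{4})·g_2 from \tfrac{5}{4}x_2 - \tfrac{5}{4} → 0
  normal form = 0.
Since the normal form is 0, p ∈ I.

-4x_1^{2}x_2 - 8x_1^{2} + 7x_1x_2 - \tfrac{7}{4}x_2 + \tfrac{27}{4} lies in I (it reduces to 0).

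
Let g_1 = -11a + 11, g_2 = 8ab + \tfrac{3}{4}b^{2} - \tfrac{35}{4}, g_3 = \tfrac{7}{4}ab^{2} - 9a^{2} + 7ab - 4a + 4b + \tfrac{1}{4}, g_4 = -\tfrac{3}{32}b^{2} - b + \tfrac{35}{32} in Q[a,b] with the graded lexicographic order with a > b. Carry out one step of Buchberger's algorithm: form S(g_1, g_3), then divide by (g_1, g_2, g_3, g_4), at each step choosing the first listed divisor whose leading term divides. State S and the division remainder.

S(g_1, g_3) = \tfrac{36}{7}a^{2} - 4ab - b^{2} + \tfrac{16}{7}a - \tfrac{16}{7}b - \tfrac{1}{7}; remainder on division = \tfrac{92}{21}b - \tfrac{92}{21}.

lcm(LM(g_1), LM(g_3)) = ab^{2}.
S = (lcm/LT(g_1))·g_1 − (lcm/LT(g_3))·g_3 = \tfrac{36}{7}a^{2} - 4ab - b^{2} + \tfrac{16}{7}a - \tfrac{16}{7}b - \tfrac{1}{7}.
Reduce S modulo (g_1, g_2, g_3, g_4) in that order:
  leading term a^{2}: subtract (-\tfrac{36}{77}a)·g_1 from \tfrac{36}{7}a^{2} - 4ab - b^{2} + \tfrac{16}{7}a - \tfrac{16}{7}b - \tfrac{1}{7} → -4ab - b^{2} + \tfrac{52}{7}a - \tfrac{16}{7}b - \tfrac{1}{7}
  leading term ab: subtract (\tfrac{4}{11}b)·g_1 from -4ab - b^{2} + \tfrac{52}{7}a - \tfrac{16}{7}b - \tfrac{1}{7} → -b^{2} + \tfrac{52}{7}a - \tfrac{44}{7}b - \tfrac{1}{7}
  leading term b^{2}: subtract (\tfrac{32}{3})·g_4 from -b^{2} + \tfrac{52}{7}a - \tfrac{44}{7}b - \tfrac{1}{7} → \tfrac{52}{7}a + \tfrac{92}{21}b - \tfrac{248}{21}
  leading term a: subtract (-\tfrac{52}{77})·g_1 from \tfrac{52}{7}a + \tfrac{92}{21}b - \tfrac{248}{21} → \tfrac{92}{21}b - \tfrac{92}{21}
  leading term b: no divisor's leading term divides it; move \tfrac{92}{21}b to the remainder.
  leading term 1: no divisor's leading term divides it; move -\tfrac{92}{21} to the remainder.
The remainder \tfrac{92}{21}b - \tfrac{92}{21} is nonzero, so it would be added as the next basis element.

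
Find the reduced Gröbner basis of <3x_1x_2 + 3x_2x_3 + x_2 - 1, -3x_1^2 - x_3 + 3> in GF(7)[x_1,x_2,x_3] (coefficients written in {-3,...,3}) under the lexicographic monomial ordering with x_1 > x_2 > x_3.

G = {x_1 + 3x_2x_3^2 + 3x_2x_3 + 2x_2 - x_3 + 2, x_2^2x_3^2 + x_2^2x_3 + 3x_2^2 - 3x_2x_3 - x_2 - 3}

f_1 = 3x_1x_2 + 3x_2x_3 + x_2 - 1, LT = x_1x_2.
f_2 = -3x_1^2 - x_3 + 3, LT = x_1^2.

S(f_1,f_2): lcm = x_1^2x_2. S = x_1x_2x_3 - 2x_1x_2 + 2x_1 + 2x_2x_3 + x_2.
  reduce S modulo (f_1, f_2):
  remainder 2x_1 - x_2x_3^2 - x_2x_3 - 3x_2 - 2x_3 - 3 ≠ 0; add g_3 = 2x_1 - x_2x_3^2 - x_2x_3 - 3x_2 - 2x_3 - 3 to the basis.

S(f_1,g_3): lcm = x_1x_2. S = -3x_2^2x_3^2 - 3x_2^2x_3 - 2x_2^2 + 2x_2x_3 + 3x_2 + 2.
  reduce S modulo (f_1, f_2, g_3):
  remainder -3x_2^2x_3^2 - 3x_2^2x_3 - 2x_2^2 + 2x_2x_3 + 3x_2 + 2 ≠ 0; add g_4 = -3x_2^2x_3^2 - 3x_2^2x_3 - 2x_2^2 + 2x_2x_3 + 3x_2 + 2 to the basis.

The other S-polynomials (S(f_2,g_3), S(f_1,g_4), S(f_2,g_4), S(g_3,g_4)) all reduce to 0 modulo the current basis, so we have a Gröbner basis.
Inter-reduce: drop elements whose leading term is divisible by another's, tail-reduce, and make monic.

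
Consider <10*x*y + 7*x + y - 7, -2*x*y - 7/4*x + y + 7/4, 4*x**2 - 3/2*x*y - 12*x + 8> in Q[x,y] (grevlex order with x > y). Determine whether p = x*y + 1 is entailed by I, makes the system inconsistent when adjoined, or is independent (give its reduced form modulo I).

Adjoining x*y + 1 makes the ideal the whole ring: the system is inconsistent.

First compute the reduced Gröbner basis of I by Buchberger's algorithm.
f_1 = 10*x*y + 7*x + y - 7, LT = x*y.
f_2 = -2*x*y - 7/4*x + y + 7/4, LT = x*y.
f_3 = 4*x**2 - 3/2*x*y - 12*x + 8, LT = x**2.

S(f_1,f_2): lcm = x*y. S = -7/40*x + 3/5*y + 7/40.
  leading term x: no divisor's leading term divides it; move -7/40*x to the remainder.
  leading term y: no divisor's leading term divides it; move 3/5*y to the remainder.
  leading term 1: no divisor's leading term divides it; move 7/40 to the remainder.
  remainder -7/40*x + 3/5*y + 7/40 ≠ 0; add h_4 = -7/40*x + 3/5*y + 7/40 to the basis.

S(f_1,f_3): lcm = x**2*y. S = 3/8*x*y**2 + 7/10*x**2 + 31/10*x*y - 7/10*x - 2*y.
  leading term x*y**2: subtract (3/80*y)·f_1 from 3/8*x*y**2 + 7/10*x**2 + 31/10*x*y - 7/10*x - 2*y → 7/10*x**2 + 227/80*x*y - 3/80*y**2 - 7/10*x - 139/80*y
  leading term x**2: subtract (7/40)·f_3 from 7/10*x**2 + 227/80*x*y - 3/80*y**2 - 7/10*x - 139/80*y → 31/10*x*y - 3/80*y**2 + 7/5*x - 139/80*y - 7/5
  leading term x*y: subtract (31/100)·f_1 from 31/10*x*y - 3/80*y**2 + 7/5*x - 139/80*y - 7/5 → -3/80*y**2 - 77/100*x - 819/400*y + 77/100
  leading term y**2: no divisor's leading term divides it; move -3/80*y**2 to the remainder.
  leading term x: subtract (22/5)·h_4 from -77/100*x - 819/400*y + 77/100 → -75/16*y
  leading term y: no divisor's leading term divides it; move -75/16*y to the remainder.
  remainder -3/80*y**2 - 75/16*y ≠ 0; add h_5 = -3/80*y**2 - 75/16*y to the basis.

S(f_2,f_3): lcm = x**2*y. S = 3/8*x*y**2 + 7/8*x**2 + 5/2*x*y - 7/8*x - 2*y.
  leading term x*y**2: subtract (3/80*y)·f_1 from 3/8*x*y**2 + 7/8*x**2 + 5/2*x*y - 7/8*x - 2*y → 7/8*x**2 + 179/80*x*y - 3/80*y**2 - 7/8*x - 139/80*y
  leading term x**2: subtract (7/32)·f_3 from 7/8*x**2 + 179/80*x*y - 3/80*y**2 - 7/8*x - 139/80*y → 821/320*x*y - 3/80*y**2 + 7/4*x - 139/80*y - 7/4
  leading term x*y: subtract (821/3200)·f_1 from 821/320*x*y - 3/80*y**2 + 7/4*x - 139/80*y - 7/4 → -3/80*y**2 - 147/3200*x - 6381/3200*y + 147/3200
  leading term y**2: subtract (1)·h_5 from -3/80*y**2 - 147/3200*x - 6381/3200*y + 147/3200 → -147/3200*x + 8619/3200*y + 147/3200
  leading term x: subtract (21/80)·h_4 from -147/3200*x + 8619/3200*y + 147/3200 → 1623/640*y
  leading term y: no divisor's leading term divides it; move 1623/640*y to the remainder.
  remainder 1623/640*y ≠ 0; add h_6 = 1623/640*y to the basis.

S(f_1,h_4): lcm = x*y. S = 24/7*y**2 + 7/10*x + 11/10*y - 7/10.
  leading term y**2: subtract (-640/7)·h_5 from 24/7*y**2 + 7/10*x + 11/10*y - 7/10 → 7/10*x - 29923/70*y - 7/10
  leading term x: subtract (-4)·h_4 from 7/10*x - 29923/70*y - 7/10 → -5951/14*y
  leading term y: subtract (-3520/21)·h_6 from -5951/14*y → 0
  remainder 0.

S(f_2,h_4): lcm = x*y. S = 24/7*y**2 + 7/8*x + 1/2*y - 7/8.
  leading term y**2: subtract (-640/7)·h_5 from 24/7*y**2 + 7/8*x + 1/2*y - 7/8 → 7/8*x - 5993/14*y - 7/8
  leading term x: subtract (-5)·h_4 from 7/8*x - 5993/14*y - 7/8 → -5951/14*y
  leading term y: subtract (-3520/21)·h_6 from -5951/14*y → 0
  remainder 0.

S(f_3,h_4): lcm = x**2. S = 171/56*x*y - 2*x + 2.
  leading term x*y: subtract (171/560)·f_1 from 171/56*x*y - 2*x + 2 → -331/80*x - 171/560*y + 331/80
  leading term x: subtract (331/14)·h_4 from -331/80*x - 171/560*y + 331/80 → -1623/112*y
  leading term y: subtract (-40/7)·h_6 from -1623/112*y → 0
  remainder 0.

S(f_1,h_5): lcm = x*y**2. S = -1243/10*x*y + 1/10*y**2 - 7/10*y.
  leading term x*y: subtract (-1243/100)·f_1 from -1243/10*x*y + 1/10*y**2 - 7/10*y → 1/10*y**2 + 8701/100*x + 1173/100*y - 8701/100
  leading term y**2: subtract (-8/3)·h_5 from 1/10*y**2 + 8701/100*x + 1173/100*y - 8701/100 → 8701/100*x - 77/100*y - 8701/100
  leading term x: subtract (-2486/5)·h_4 from 8701/100*x - 77/100*y - 8701/100 → 5951/20*y
  leading term y: subtract (352/3)·h_6 from 5951/20*y → 0
  remainder 0.

S(f_2,h_5): lcm = x*y**2. S = -993/8*x*y - 1/2*y**2 - 7/8*y.
  leading term x*y: subtract (-993/80)·f_1 from -993/8*x*y - 1/2*y**2 - 7/8*y → -1/2*y**2 + 6951/80*x + 923/80*y - 6951/80
  leading term y**2: subtract (40/3)·h_5 from -1/2*y**2 + 6951/80*x + 923/80*y - 6951/80 → 6951/80*x + 5923/80*y - 6951/80
  leading term x: subtract (-993/2)·h_4 from 6951/80*x + 5923/80*y - 6951/80 → 5951/16*y
  leading term y: subtract (440/3)·h_6 from 5951/16*y → 0
  remainder 0.

S(f_3,h_5): leading monomials are coprime, so the S-polynomial reduces to 0 (Buchberger's first criterion).
S(h_4,h_5): leading monomials are coprime, so the S-polynomial reduces to 0 (Buchberger's first criterion).
S(f_1,h_6): lcm = x*y. S = 7/10*x + 1/10*y - 7/10.
  leading term x: subtract (-4)·h_4 from 7/10*x + 1/10*y - 7/10 → 5/2*y
  leading term y: subtract (1600/1623)·h_6 from 5/2*y → 0
  remainder 0.

S(f_2,h_6): lcm = x*y. S = 7/8*x - 1/2*y - 7/8.
  leading term x: subtract (-5)·h_4 from 7/8*x - 1/2*y - 7/8 → 5/2*y
  leading term y: subtract (1600/1623)·h_6 from 5/2*y → 0
  remainder 0.

S(f_3,h_6): leading monomials are coprime, so the S-polynomial reduces to 0 (Buchberger's first criterion).
S(h_4,h_6): leading monomials are coprime, so the S-polynomial reduces to 0 (Buchberger's first criterion).
S(h_5,h_6): lcm = y**2. S = 125*y.
  leading term y: subtract (80000/1623)·h_6 from 125*y → 0
  remainder 0.

Every S-polynomial of the final basis reduces to 0, so we have a Gröbner basis.
Inter-reduce: drop elements whose leading term is divisible by another's, tail-reduce, and make monic.
Reduced Gröbner basis: {x - 1, y}.
Label its elements g_1 = x - 1, g_2 = y.

Reduce p = x*y + 1 modulo G:
  leading term x*y: subtract (y)·g_1 from x*y + 1 → y + 1
  leading term y: subtract (1)·g_2 from y + 1 → 1
  leading term 1: no divisor's leading term divides it; move 1 to the remainder.
  normal form = 1.
The normal form is nonzero, so p ∉ I. Since p minus its normal form lies in I, I + (p) = I + (r) where r = 1; decide whether this ideal is the whole ring.
Here r = 1 is a nonzero constant, hence a unit: 1 ∈ I + (p), the Gröbner basis of I + (p) is {1}, and the enlarged system has no common solution — adjoining p is inconsistent.

The remainder on division by a Gröbner basis is unique — it is the normal form.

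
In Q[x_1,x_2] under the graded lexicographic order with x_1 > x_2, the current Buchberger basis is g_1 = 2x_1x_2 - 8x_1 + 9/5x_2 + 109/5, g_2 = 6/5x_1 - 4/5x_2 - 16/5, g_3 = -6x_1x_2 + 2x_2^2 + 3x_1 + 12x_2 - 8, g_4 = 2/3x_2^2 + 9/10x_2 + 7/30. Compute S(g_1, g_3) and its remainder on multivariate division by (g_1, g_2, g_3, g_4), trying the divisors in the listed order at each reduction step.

S(g_1, g_3) = 1/3x_2^2 - 7/2x_1 + 29/10x_2 + 287/30; remainder on division = 7/60x_2 + 7/60.

lcm(LM(g_1), LM(g_3)) = x_1x_2.
S = (lcm/LT(g_1))·g_1 − (lcm/LT(g_3))·g_3 = 1/3x_2^2 - 7/2x_1 + 29/10x_2 + 287/30.
Reduce S modulo (g_1, g_2, g_3, g_4) in that order:
  leading term x_2^2: subtract (1/2)·g_4 from 1/3x_2^2 - 7/2x_1 + 29/10x_2 + 287/30 → -7/2x_1 + 49/20x_2 + 189/20
  leading term x_1: subtract (-35/12)·g_2 from -7/2x_1 + 49/20x_2 + 189/20 → 7/60x_2 + 7/60
  leading term x_2: no divisor's leading term divides it; move 7/60x_2 to the remainder.
  leading term 1: no divisor's leading term divides it; move 7/60 to the remainder.
The remainder 7/60x_2 + 7/60 is nonzero, so it would be added as the next basis element.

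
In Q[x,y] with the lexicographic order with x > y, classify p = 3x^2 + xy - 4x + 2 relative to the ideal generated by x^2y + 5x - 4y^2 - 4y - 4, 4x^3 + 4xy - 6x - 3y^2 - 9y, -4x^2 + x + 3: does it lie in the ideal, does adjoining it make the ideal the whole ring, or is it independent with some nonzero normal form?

3x^2 + xy - 4x + 2 lies in I (it reduces to 0).

First compute the reduced Gröbner basis of I by Buchberger's algorithm.
f_1 = x^2y + 5x - 4y^2 - 4y - 4, LT = x^2y.
f_2 = 4x^3 + 4xy - 6x - 3y^2 - 9y, LT = x^3.
f_3 = -4x^2 + x + 3, LT = x^2.

S(f_1,f_2): lcm = x^3y. S = 5x^2 - 5xy^2 - 5/2xy - 4x + 3/4y^3 + 9/4y^2.
  reduce S modulo (f_1, f_2, f_3):
  remainder -5xy^2 - 5/2xy - 11/4x + 3/4y^3 + 9/4y^2 + 15/4 ≠ 0; add h_4 = -5xy^2 - 5/2xy - 11/4x + 3/4y^3 + 9/4y^2 + 15/4 to the basis.

S(f_1,f_3): lcm = x^2y. S = 1/4xy + 5x - 4y^2 - 13/4y - 4.
  reduce S modulo (f_1, f_2, f_3, h_4):
  remainder 1/4xy + 5x - 4y^2 - 13/4y - 4 ≠ 0; add h_5 = 1/4xy + 5x - 4y^2 - 13/4y - 4 to the basis.

S(f_2,f_3): lcm = x^3. S = 1/4x^2 + xy - 3/4x - 3/4y^2 - 9/4y.
  reduce S modulo (f_1, f_2, f_3, h_4, h_5):
  remainder -331/16x + 61/4y^2 + 43/4y + 259/16 ≠ 0; add h_6 = -331/16x + 61/4y^2 + 43/4y + 259/16 to the basis.

S(f_1,h_4): lcm = x^2y^2. S = -1/2x^2y - 11/20x^2 + 3/20xy^3 + 9/20xy^2 + 5xy + 3/4x - 4y^3 - 4y^2 - 4y.
  reduce S modulo (f_1, f_2, f_3, h_4, h_5, h_6):
  remainder 9/400y^4 - 3101/800y^3 + 597329/264800y^2 + 1053241/132400y + 119191/66200 ≠ 0; add h_7 = 9/400y^4 - 3101/800y^3 + 597329/264800y^2 + 1053241/132400y + 119191/66200 to the basis.

S(f_2,h_4): lcm = x^3y^2. S = -1/2x^3y - 11/20x^3 + 3/20x^2y^3 + 9/20x^2y^2 + 3/4x^2 + xy^3 - 3/2xy^2 - 3/4y^4 - 9/4y^3.
  reduce S modulo (f_1, f_2, f_3, h_4, h_5, h_6, h_7):
  remainder -9/80y^3 - 2733/1324y^2 - 86439/26480y - 17379/13240 ≠ 0; add h_8 = -9/80y^3 - 2733/1324y^2 - 86439/26480y - 17379/13240 to the basis.

S(f_3,h_4): lcm = x^2y^2. S = -1/2x^2y - 11/20x^2 + 3/20xy^3 + 1/5xy^2 + 3/4x - 3/4y^2.
  reduce S modulo (f_1, f_2, f_3, h_4, h_5, h_6, h_7, h_8):
  remainder -1201033/15888y^2 - 1963999/15888y - 127161/2648 ≠ 0; add h_9 = -1201033/15888y^2 - 1963999/15888y - 127161/2648 to the basis.

S(f_1,h_5): lcm = x^2y. S = -20x^2 + 16xy^2 + 13xy + 21x - 4y^2 - 4y - 4.
  reduce S modulo (f_1, f_2, f_3, h_4, h_5, h_6, h_7, h_8, h_9):
  remainder -10855383/1201033y - 10855383/1201033 ≠ 0; add h_10 = -10855383/1201033y - 10855383/1201033 to the basis.

The other S-polynomials (S(f_2,h_5), S(f_3,h_5), S(h_4,h_5), S(f_1,h_6), S(f_2,h_6), S(f_3,h_6), S(h_4,h_6), S(h_5,h_6), S(f_1,h_7), S(f_2,h_7), S(f_3,h_7), S(h_4,h_7), S(h_5,h_7), S(h_6,h_7), S(f_1,h_8), S(f_2,h_8), S(f_3,h_8), S(h_4,h_8), S(h_5,h_8), S(h_6,h_8), S(h_7,h_8), S(f_1,h_9), S(f_2,h_9), S(f_3,h_9), S(h_4,h_9), S(h_5,h_9), S(h_6,h_9), S(h_7,h_9), S(h_8,h_9), S(f_1,h_10), S(f_2,h_10), S(f_3,h_10), S(h_4,h_10), S(h_5,h_10), S(h_6,h_10), S(h_7,h_10), S(h_8,h_10), S(h_9,h_10)) all reduce to 0 modulo the current basis, so we have a Gröbner basis.
Inter-reduce: drop elements whose leading term is divisible by another's, tail-reduce, and make monic.
Reduced Gröbner basis: {x - 1, y + 1}.
Label its elements g_1 = x - 1, g_2 = y + 1.

Reduce p = 3x^2 + xy - 4x + 2 modulo G:
  leading term x^2: subtract (3x)·g_1 from 3x^2 + xy - 4x + 2 → xy - x + 2
  leading term xy: subtract (y)·g_1 from xy - x + 2 → -x + y + 2
  leading term x: subtract (-1)·g_1 from -x + y + 2 → y + 1
  leading term y: subtract (1)·g_2 from y + 1 → 0
  normal form = 0.
Since the normal form is 0, p ∈ I.

The remainder on division by a Gröbner basis is unique — it is the normal form.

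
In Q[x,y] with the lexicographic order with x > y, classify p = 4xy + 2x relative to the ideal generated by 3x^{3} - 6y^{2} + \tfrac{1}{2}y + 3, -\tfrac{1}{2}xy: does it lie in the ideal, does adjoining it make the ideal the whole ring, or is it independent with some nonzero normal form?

First compute the reduced Gröbner basis of I by Buchberger's algorithm.
f_1 = 3x^{3} - 6y^{2} + \tfrac{1}{2}y + 3, LT = x^{3}.
f_2 = -\tfrac{1}{2}xy, LT = xy.

S(f_1,f_2): lcm = x^{3}y. S = -2y^{3} + \tfrac{1}{6}y^{2} + y.
  leading term y^{3}: no divisor's leading term divides it; move -2y^{3} to the remainder.
  leading term y^{2}: no divisor's leading term divides it; move \tfrac{1}{6}y^{2} to the remainder.
  leading term y: no divisor's leading term divides it; move y to the remainder.
  remainder -2y^{3} + \tfrac{1}{6}y^{2} + y ≠ 0; add h_3 = -2y^{3} + \tfrac{1}{6}y^{2} + y to the basis.

The other S-polynomials (S(f_1,h_3), S(f_2,h_3)) all reduce to 0 modulo the current basis, so we have a Gröbner basis.
Inter-reduce: drop elements whose leading term is divisible by another's, tail-reduce, and make monic.
Reduced Gröbner basis: {x^{3} - 2y^{2} + \tfrac{1}{6}y + 1, xy, y^{3} - \tfrac{1}{12}y^{2} - \tfrac{1}{2}y}.
Label its elements g_1 = x^{3} - 2y^{2} + \tfrac{1}{6}y + 1, g_2 = xy, g_3 = y^{3} - \tfrac{1}{12}y^{2} - \tfrac{1}{2}y.

Reduce p = 4xy + 2x modulo G:
  leading term xy: subtract (4)·g_2 from 4xy + 2x → 2x
  leading term x: no divisor's leading term divides it; move 2x to the remainder.
  normal form = 2x.
The normal form is nonzero, so p ∉ I. Since p minus its normal form lies in I, I + (p) = I + (r) where r = 2x; decide whether this ideal is the whole ring.
Run Buchberger on G together with r (pairs among the g_i already reduce to 0 since G is a Gröbner basis):
g_1 = x^{3} - 2y^{2} + \tfrac{1}{6}y + 1, LT = x^{3}.
g_2 = xy, LT = xy.
g_3 = y^{3} - \tfrac{1}{12}y^{2} - \tfrac{1}{2}y, LT = y^{3}.
r = 2x, LT = x.

S(g_1,r): lcm = x^{3}. S = -2y^{2} + \tfrac{1}{6}y + 1.
  leading term y^{2}: no divisor's leading term divides it; move -2y^{2} to the remainder.
  leading term y: no divisor's leading term divides it; move \tfrac{1}{6}y to the remainder.
  leading term 1: no divisor's leading term divides it; move 1 to the remainder.
  remainder -2y^{2} + \tfrac{1}{6}y + 1 ≠ 0; add m_5 = -2y^{2} + \tfrac{1}{6}y + 1 to the basis.

The other S-polynomials (S(g_1,g_2), S(g_1,g_3), S(g_2,g_3), S(g_2,r), S(g_3,r), S(g_1,m_5), S(g_2,m_5), S(g_3,m_5), S(r,m_5)) all reduce to 0 modulo the current basis, so we have a Gröbner basis.
Inter-reduce: drop elements whose leading term is divisible by another's, tail-reduce, and make monic.
Reduced Gröbner basis: {x, y^{2} - \tfrac{1}{12}y - \tfrac{1}{2}}.
The reduced Gröbner basis of I + (p) is {x, y^{2} - \tfrac{1}{12}y - \tfrac{1}{2}} ≠ {1}, a proper ideal, so the enlarged system stays consistent: p is independent of I, with normal form 2x.

4xy + 2x is independent of I; its normal form modulo I is 2x.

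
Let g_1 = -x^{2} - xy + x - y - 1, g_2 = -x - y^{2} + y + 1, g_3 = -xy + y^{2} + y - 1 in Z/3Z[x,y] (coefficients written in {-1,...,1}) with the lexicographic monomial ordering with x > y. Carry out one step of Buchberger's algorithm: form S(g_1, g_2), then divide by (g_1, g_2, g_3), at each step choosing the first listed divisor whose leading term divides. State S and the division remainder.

lcm(LM(g_1), LM(g_2)) = x^{2}.
S = (lcm/LT(g_1))·g_1 − (lcm/LT(g_2))·g_2 = -xy^{2} - xy + y + 1.
Reduce S modulo (g_1, g_2, g_3) in that order:
  leading term xy^{2}: subtract (y^{2})·g_2 from -xy^{2} - xy + y + 1 → -xy + y^{4} - y^{3} - y^{2} + y + 1
  leading term xy: subtract (y)·g_2 from -xy + y^{4} - y^{3} - y^{2} + y + 1 → y^{4} + y^{2} + 1
  leading term y^{4}: no divisor's leading term divides it; move y^{4} to the remainder.
  leading term y^{2}: no divisor's leading term divides it; move y^{2} to the remainder.
  leading term 1: no divisor's leading term divides it; move 1 to the remainder.
The remainder y^{4} + y^{2} + 1 is nonzero, so it would be added as the next basis element.

S(g_1, g_2) = -xy^{2} - xy + y + 1; remainder on division = y^{4} + y^{2} + 1.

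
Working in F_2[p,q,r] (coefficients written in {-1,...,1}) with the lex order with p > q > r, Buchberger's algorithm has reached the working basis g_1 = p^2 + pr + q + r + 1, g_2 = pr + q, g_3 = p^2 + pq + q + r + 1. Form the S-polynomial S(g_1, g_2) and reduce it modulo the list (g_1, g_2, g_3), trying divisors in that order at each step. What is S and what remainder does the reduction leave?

S(g_1, g_2) = pq + pr^2 + qr + r^2 + r; remainder on division = pq + r^2 + r.

lcm(LM(g_1), LM(g_2)) = p^2r.
S = (lcm/LT(g_1))·g_1 − (lcm/LT(g_2))·g_2 = pq + pr^2 + qr + r^2 + r.
Reduce S modulo (g_1, g_2, g_3) in that order:
  leading term pq: no divisor's leading term divides it; move pq to the remainder.
  leading term pr^2: subtract (r)·g_2 from pr^2 + qr + r^2 + r → r^2 + r
  leading term r^2: no divisor's leading term divides it; move r^2 to the remainder.
  leading term r: no divisor's leading term divides it; move r to the remainder.
The remainder pq + r^2 + r is nonzero, so it would be added as the next basis element.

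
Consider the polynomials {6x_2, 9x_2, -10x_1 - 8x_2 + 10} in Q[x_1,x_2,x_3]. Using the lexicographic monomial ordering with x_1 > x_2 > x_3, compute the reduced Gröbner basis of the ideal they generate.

f_1 = 6x_2, LT = x_2.
f_2 = 9x_2, LT = x_2.
f_3 = -10x_1 - 8x_2 + 10, LT = x_1.

The S-polynomials (S(f_1,f_2), S(f_1,f_3), S(f_2,f_3)) all reduce to 0 modulo the current basis, so we have a Gröbner basis.
Inter-reduce: drop elements whose leading term is divisible by another's, tail-reduce, and make monic.

G = {x_1 - 1, x_2}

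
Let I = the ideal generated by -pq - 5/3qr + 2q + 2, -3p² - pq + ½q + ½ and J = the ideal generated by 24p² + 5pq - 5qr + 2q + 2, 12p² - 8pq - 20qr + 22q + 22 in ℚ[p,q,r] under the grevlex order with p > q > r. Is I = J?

For a fixed monomial order, each ideal has a unique reduced Gröbner basis; comparing bases decides equality.
Buchberger on the first generating set:
f_1 = -pq - 5/3qr + 2q + 2, LT = pq.
f_2 = -3p² - pq + ½q + ½, LT = p².

S(f_1,f_2): lcm = p²q. S = -⅓pq² + 5/3pqr - 2pq + ⅙q² - 2p + ⅙q.
  leading term pq²: subtract (⅓q)·f_1 from -⅓pq² + 5/3pqr - 2pq + ⅙q² - 2p + ⅙q → 5/3pqr + 5/9q²r - 2pq - ½q² - 2p - ½q
  leading term pqr: subtract (-5/3r)·f_1 from 5/3pqr + 5/9q²r - 2pq - ½q² - 2p - ½q → 5/9q²r - 25/9qr² - 2pq - ½q² + 10/3qr - 2p - ½q + 10/3r
  leading term q²r: no divisor's leading term divides it; move 5/9q²r to the remainder.
  leading term qr²: no divisor's leading term divides it; move -25/9qr² to the remainder.
  leading term pq: subtract (2)·f_1 from -2pq - ½q² + 10/3qr - 2p - ½q + 10/3r → -½q² + 20/3qr - 2p - 9/2q + 10/3r - 4
  leading term q²: no divisor's leading term divides it; move -½q² to the remainder.
  leading term qr: no divisor's leading term divides it; move 20/3qr to the remainder.
  leading term p: no divisor's leading term divides it; move -2p to the remainder.
  leading term q: no divisor's leading term divides it; move -9/2q to the remainder.
  leading term r: no divisor's leading term divides it; move 10/3r to the remainder.
  leading term 1: no divisor's leading term divides it; move -4 to the remainder.
  remainder 5/9q²r - 25/9qr² - ½q² + 20/3qr - 2p - 9/2q + 10/3r - 4 ≠ 0; add g_3 = 5/9q²r - 25/9qr² - ½q² + 20/3qr - 2p - 9/2q + 10/3r - 4 to the basis.

S(f_1,g_3): lcm = pq²r. S = 5pqr² + 5/3q²r² + 9/10pq² - 12pqr - 2q²r + 18/5p² + 81/10pq - 6pr - 2qr + 36/5p.
  leading term pqr²: subtract (-5r²)·f_1 from 5pqr² + 5/3q²r² + 9/10pq² - 12pqr - 2q²r + 18/5p² + 81/10pq - 6pr - 2qr + 36/5p → 5/3q²r² - 25/3qr³ + 9/10pq² - 12pqr - 2q²r + 10qr² + 18/5p² + 81/10pq - 6pr - 2qr + 10r² + 36/5p
  leading term q²r²: subtract (3r)·g_3 from 5/3q²r² - 25/3qr³ + 9/10pq² - 12pqr - 2q²r + 10qr² + 18/5p² + 81/10pq - 6pr - 2qr + 10r² + 36/5p → 9/10pq² - 12pqr - ½q²r - 10qr² + 18/5p² + 81/10pq + 23/2qr + 36/5p + 12r
  leading term pq²: subtract (-9/10q)·f_1 from 9/10pq² - 12pqr - ½q²r - 10qr² + 18/5p² + 81/10pq + 23/2qr + 36/5p + 12r → -12pqr - 2q²r - 10qr² + 18/5p² + 81/10pq + 9/5q² + 23/2qr + 36/5p + 9/5q + 12r
  leading term pqr: subtract (12r)·f_1 from -12pqr - 2q²r - 10qr² + 18/5p² + 81/10pq + 9/5q² + 23/2qr + 36/5p + 9/5q + 12r → -2q²r + 10qr² + 18/5p² + 81/10pq + 9/5q² - 25/2qr + 36/5p + 9/5q - 12r
  leading term q²r: subtract (-18/5)·g_3 from -2q²r + 10qr² + 18/5p² + 81/10pq + 9/5q² - 25/2qr + 36/5p + 9/5q - 12r → 18/5p² + 81/10pq + 23/2qr - 72/5q - 72/5
  leading term p²: subtract (-6/5)·f_2 from 18/5p² + 81/10pq + 23/2qr - 72/5q - 72/5 → 69/10pq + 23/2qr - 69/5q - 69/5
  leading term pq: subtract (-69/10)·f_1 from 69/10pq + 23/2qr - 69/5q - 69/5 → 0
  remainder 0.

S(f_2,g_3): leading monomials are coprime, so the S-polynomial reduces to 0 (Buchberger's first criterion).
Every S-polynomial of the final basis reduces to 0, so we have a Gröbner basis.
Inter-reduce: drop elements whose leading term is divisible by another's, tail-reduce, and make monic.
Reduced Gröbner basis: {q²r - 5qr² - 9/10q² + 12qr - 18/5p - 81/10q + 6r - 36/5, p² - 5/9qr + ½q + ½, pq + 5/3qr - 2q - 2}.

Buchberger on the second generating set:
h_1 = 24p² + 5pq - 5qr + 2q + 2, LT = p².
h_2 = 12p² - 8pq - 20qr + 22q + 22, LT = p².

S(h_1,h_2): lcm = p². S = ⅞pq + 35/24qr - 7/4q - 7/4.
  leading term pq: no divisor's leading term divides it; move ⅞pq to the remainder.
  leading term qr: no divisor's leading term divides it; move 35/24qr to the remainder.
  leading term q: no divisor's leading term divides it; move -7/4q to the remainder.
  leading term 1: no divisor's leading term divides it; move -7/4 to the remainder.
  remainder ⅞pq + 35/24qr - 7/4q - 7/4 ≠ 0; add k_3 = ⅞pq + 35/24qr - 7/4q - 7/4 to the basis.

S(h_1,k_3): lcm = p²q. S = 5/24pq² - 5/3pqr - 5/24q²r + 2pq + 1/12q² + 2p + 1/12q.
  leading term pq²: subtract (5/21q)·k_3 from 5/24pq² - 5/3pqr - 5/24q²r + 2pq + 1/12q² + 2p + 1/12q → -5/3pqr - 5/9q²r + 2pq + ½q² + 2p + ½q
  leading term pqr: subtract (-40/21r)·k_3 from -5/3pqr - 5/9q²r + 2pq + ½q² + 2p + ½q → -5/9q²r + 25/9qr² + 2pq + ½q² - 10/3qr + 2p + ½q - 10/3r
  leading term q²r: no divisor's leading term divides it; move -5/9q²r to the remainder.
  leading term qr²: no divisor's leading term divides it; move 25/9qr² to the remainder.
  leading term pq: subtract (16/7)·k_3 from 2pq + ½q² - 10/3qr + 2p + ½q - 10/3r → ½q² - 20/3qr + 2p + 9/2q - 10/3r + 4
  leading term q²: no divisor's leading term divides it; move ½q² to the remainder.
  leading term qr: no divisor's leading term divides it; move -20/3qr to the remainder.
  leading term p: no divisor's leading term divides it; move 2p to the remainder.
  leading term q: no divisor's leading term divides it; move 9/2q to the remainder.
  leading term r: no divisor's leading term divides it; move -10/3r to the remainder.
  leading term 1: no divisor's leading term divides it; move 4 to the remainder.
  remainder -5/9q²r + 25/9qr² + ½q² - 20/3qr + 2p + 9/2q - 10/3r + 4 ≠ 0; add k_4 = -5/9q²r + 25/9qr² + ½q² - 20/3qr + 2p + 9/2q - 10/3r + 4 to the basis.

S(h_2,k_3): lcm = p²q. S = -⅔pq² - 5/3pqr - 5/3q²r + 2pq + 11/6q² + 2p + 11/6q.
  leading term pq²: subtract (-16/21q)·k_3 from -⅔pq² - 5/3pqr - 5/3q²r + 2pq + 11/6q² + 2p + 11/6q → -5/3pqr - 5/9q²r + 2pq + ½q² + 2p + ½q
  leading term pqr: subtract (-40/21r)·k_3 from -5/3pqr - 5/9q²r + 2pq + ½q² + 2p + ½q → -5/9q²r + 25/9qr² + 2pq + ½q² - 10/3qr + 2p + ½q - 10/3r
  leading term q²r: subtract (1)·k_4 from -5/9q²r + 25/9qr² + 2pq + ½q² - 10/3qr + 2p + ½q - 10/3r → 2pq + 10/3qr - 4q - 4
  leading term pq: subtract (16/7)·k_3 from 2pq + 10/3qr - 4q - 4 → 0
  remainder 0.

S(h_1,k_4): leading monomials are coprime, so the S-polynomial reduces to 0 (Buchberger's first criterion).
S(h_2,k_4): leading monomials are coprime, so the S-polynomial reduces to 0 (Buchberger's first criterion).
S(k_3,k_4): lcm = pq²r. S = 5pqr² + 5/3q²r² + 9/10pq² - 12pqr - 2q²r + 18/5p² + 81/10pq - 6pr - 2qr + 36/5p.
  leading term pqr²: subtract (40/7r²)·k_3 from 5pqr² + 5/3q²r² + 9/10pq² - 12pqr - 2q²r + 18/5p² + 81/10pq - 6pr - 2qr + 36/5p → 5/3q²r² - 25/3qr³ + 9/10pq² - 12pqr - 2q²r + 10qr² + 18/5p² + 81/10pq - 6pr - 2qr + 10r² + 36/5p
  leading term q²r²: subtract (-3r)·k_4 from 5/3q²r² - 25/3qr³ + 9/10pq² - 12pqr - 2q²r + 10qr² + 18/5p² + 81/10pq - 6pr - 2qr + 10r² + 36/5p → 9/10pq² - 12pqr - ½q²r - 10qr² + 18/5p² + 81/10pq + 23/2qr + 36/5p + 12r
  leading term pq²: subtract (36/35q)·k_3 from 9/10pq² - 12pqr - ½q²r - 10qr² + 18/5p² + 81/10pq + 23/2qr + 36/5p + 12r → -12pqr - 2q²r - 10qr² + 18/5p² + 81/10pq + 9/5q² + 23/2qr + 36/5p + 9/5q + 12r
  leading term pqr: subtract (-96/7r)·k_3 from -12pqr - 2q²r - 10qr² + 18/5p² + 81/10pq + 9/5q² + 23/2qr + 36/5p + 9/5q + 12r → -2q²r + 10qr² + 18/5p² + 81/10pq + 9/5q² - 25/2qr + 36/5p + 9/5q - 12r
  leading term q²r: subtract (18/5)·k_4 from -2q²r + 10qr² + 18/5p² + 81/10pq + 9/5q² - 25/2qr + 36/5p + 9/5q - 12r → 18/5p² + 81/10pq + 23/2qr - 72/5q - 72/5
  leading term p²: subtract (3/20)·h_1 from 18/5p² + 81/10pq + 23/2qr - 72/5q - 72/5 → 147/20pq + 49/4qr - 147/10q - 147/10
  leading term pq: subtract (42/5)·k_3 from 147/20pq + 49/4qr - 147/10q - 147/10 → 0
  remainder 0.

Every S-polynomial of the final basis reduces to 0, so we have a Gröbner basis.
Inter-reduce: drop elements whose leading term is divisible by another's, tail-reduce, and make monic.
Reduced Gröbner basis: {q²r - 5qr² - 9/10q² + 12qr - 18/5p - 81/10q + 6r - 36/5, p² - 5/9qr + ½q + ½, pq + 5/3qr - 2q - 2}.

These coincide, so the ideals are equal.

Yes, the ideals are equal.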